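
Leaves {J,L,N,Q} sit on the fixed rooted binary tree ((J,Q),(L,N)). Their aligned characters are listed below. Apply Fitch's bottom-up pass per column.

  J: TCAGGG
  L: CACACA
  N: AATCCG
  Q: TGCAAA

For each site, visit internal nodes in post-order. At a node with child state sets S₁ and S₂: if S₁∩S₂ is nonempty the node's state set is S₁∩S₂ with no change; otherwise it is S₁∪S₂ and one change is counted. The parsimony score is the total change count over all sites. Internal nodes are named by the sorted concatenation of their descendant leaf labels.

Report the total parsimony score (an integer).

[col 0] JQ: children J:{T}, Q:{T} ∩→ {T}; cost 0
[col 0] LN: children L:{C}, N:{A} ∪→ {A,C}; cost 1
[col 0] JLNQ: children JQ:{T}, LN:{A,C} ∪→ {A,C,T}; cost 1
[col 1] JQ: children J:{C}, Q:{G} ∪→ {C,G}; cost 1
[col 1] LN: children L:{A}, N:{A} ∩→ {A}; cost 0
[col 1] JLNQ: children JQ:{C,G}, LN:{A} ∪→ {A,C,G}; cost 1
[col 2] JQ: children J:{A}, Q:{C} ∪→ {A,C}; cost 1
[col 2] LN: children L:{C}, N:{T} ∪→ {C,T}; cost 1
[col 2] JLNQ: children JQ:{A,C}, LN:{C,T} ∩→ {C}; cost 0
[col 3] JQ: children J:{G}, Q:{A} ∪→ {A,G}; cost 1
[col 3] LN: children L:{A}, N:{C} ∪→ {A,C}; cost 1
[col 3] JLNQ: children JQ:{A,G}, LN:{A,C} ∩→ {A}; cost 0
[col 4] JQ: children J:{G}, Q:{A} ∪→ {A,G}; cost 1
[col 4] LN: children L:{C}, N:{C} ∩→ {C}; cost 0
[col 4] JLNQ: children JQ:{A,G}, LN:{C} ∪→ {A,C,G}; cost 1
[col 5] JQ: children J:{G}, Q:{A} ∪→ {A,G}; cost 1
[col 5] LN: children L:{A}, N:{G} ∪→ {A,G}; cost 1
[col 5] JLNQ: children JQ:{A,G}, LN:{A,G} ∩→ {A,G}; cost 0
per-site changes: [2, 2, 2, 2, 2, 2]; total = 12

12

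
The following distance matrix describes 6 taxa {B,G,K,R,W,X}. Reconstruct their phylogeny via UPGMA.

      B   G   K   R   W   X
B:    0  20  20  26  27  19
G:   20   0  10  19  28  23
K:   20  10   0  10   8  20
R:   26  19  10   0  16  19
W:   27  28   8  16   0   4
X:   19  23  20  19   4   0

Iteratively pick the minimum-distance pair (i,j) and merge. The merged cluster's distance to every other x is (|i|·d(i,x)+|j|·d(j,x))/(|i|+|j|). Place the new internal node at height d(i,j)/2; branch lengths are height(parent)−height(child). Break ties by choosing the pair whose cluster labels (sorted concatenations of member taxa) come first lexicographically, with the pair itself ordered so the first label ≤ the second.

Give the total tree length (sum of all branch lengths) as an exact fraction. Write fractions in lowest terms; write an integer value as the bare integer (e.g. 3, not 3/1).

923/20

step 1: merge (W,X) at d=4; branch lengths W→2, X→2; new cluster WX
  updated: d(B,WX)=23, d(G,WX)=51/2, d(K,WX)=14, d(R,WX)=35/2
step 2: merge (G,K) at d=10; branch lengths G→5, K→5; new cluster GK
  updated: d(B,GK)=20, d(GK,R)=29/2, d(GK,WX)=79/4
step 3: merge (GK,R) at d=29/2; branch lengths GK→9/4, R→29/4; new cluster GKR
  updated: d(B,GKR)=22, d(GKR,WX)=19
step 4: merge (GKR,WX) at d=19; branch lengths GKR→9/4, WX→15/2; new cluster GKRWX
  updated: d(B,GKRWX)=112/5
step 5: merge (B,GKRWX) at d=112/5; branch lengths B→56/5, GKRWX→17/10; new cluster BGKRWX
final tree: (B:56/5,(((G:5,K:5):9/4,R:29/4):9/4,(W:2,X:2):15/2):17/10)
total length: 923/20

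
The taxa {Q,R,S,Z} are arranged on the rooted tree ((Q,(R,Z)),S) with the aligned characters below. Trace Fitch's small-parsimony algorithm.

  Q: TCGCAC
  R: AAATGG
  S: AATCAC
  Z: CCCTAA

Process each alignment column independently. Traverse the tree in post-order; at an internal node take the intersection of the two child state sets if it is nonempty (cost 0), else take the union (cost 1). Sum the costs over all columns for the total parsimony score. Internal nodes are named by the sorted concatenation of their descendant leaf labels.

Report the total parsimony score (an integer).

11

RZ@0: {A} ∪ {C} = {A,C} (union, +1)
QRZ@0: {T} ∪ {A,C} = {A,C,T} (union, +1)
QRSZ@0: {A,C,T} ∩ {A} = {A} (intersection, +0)
RZ@1: {A} ∪ {C} = {A,C} (union, +1)
QRZ@1: {C} ∩ {A,C} = {C} (intersection, +0)
QRSZ@1: {C} ∪ {A} = {A,C} (union, +1)
RZ@2: {A} ∪ {C} = {A,C} (union, +1)
QRZ@2: {G} ∪ {A,C} = {A,C,G} (union, +1)
QRSZ@2: {A,C,G} ∪ {T} = {A,C,G,T} (union, +1)
RZ@3: {T} ∩ {T} = {T} (intersection, +0)
QRZ@3: {C} ∪ {T} = {C,T} (union, +1)
QRSZ@3: {C,T} ∩ {C} = {C} (intersection, +0)
RZ@4: {G} ∪ {A} = {A,G} (union, +1)
QRZ@4: {A} ∩ {A,G} = {A} (intersection, +0)
QRSZ@4: {A} ∩ {A} = {A} (intersection, +0)
RZ@5: {G} ∪ {A} = {A,G} (union, +1)
QRZ@5: {C} ∪ {A,G} = {A,C,G} (union, +1)
QRSZ@5: {A,C,G} ∩ {C} = {C} (intersection, +0)
per-site changes: [2, 2, 3, 1, 1, 2]; total = 11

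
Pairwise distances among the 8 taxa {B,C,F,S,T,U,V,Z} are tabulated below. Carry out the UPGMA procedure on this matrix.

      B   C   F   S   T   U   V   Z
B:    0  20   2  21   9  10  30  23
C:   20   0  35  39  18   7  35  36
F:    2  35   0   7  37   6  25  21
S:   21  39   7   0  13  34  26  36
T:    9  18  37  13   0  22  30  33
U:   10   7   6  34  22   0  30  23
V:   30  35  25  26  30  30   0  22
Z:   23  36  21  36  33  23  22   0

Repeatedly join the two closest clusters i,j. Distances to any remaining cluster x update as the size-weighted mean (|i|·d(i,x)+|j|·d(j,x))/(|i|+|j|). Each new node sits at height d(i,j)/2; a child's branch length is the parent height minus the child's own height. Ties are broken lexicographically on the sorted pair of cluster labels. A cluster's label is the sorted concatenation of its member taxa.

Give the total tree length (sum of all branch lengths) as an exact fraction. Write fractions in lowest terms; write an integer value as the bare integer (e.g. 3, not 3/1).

1145/16

1. join B+F (d=2) ⇒ BF; edges |B|=1, |F|=1
  updated: d(BF,C)=55/2, d(BF,S)=14, d(BF,T)=23, d(BF,U)=8, d(BF,V)=55/2, d(BF,Z)=22
2. join C+U (d=7) ⇒ CU; edges |C|=7/2, |U|=7/2
  updated: d(BF,CU)=71/4, d(CU,S)=73/2, d(CU,T)=20, d(CU,V)=65/2, d(CU,Z)=59/2
3. join S+T (d=13) ⇒ ST; edges |S|=13/2, |T|=13/2
  updated: d(BF,ST)=37/2, d(CU,ST)=113/4, d(ST,V)=28, d(ST,Z)=69/2
4. join BF+CU (d=71/4) ⇒ BCFU; edges |BF|=63/8, |CU|=43/8
  updated: d(BCFU,ST)=187/8, d(BCFU,V)=30, d(BCFU,Z)=103/4
5. join V+Z (d=22) ⇒ VZ; edges |V|=11, |Z|=11
  updated: d(BCFU,VZ)=223/8, d(ST,VZ)=125/4
6. join BCFU+ST (d=187/8) ⇒ BCFSTU; edges |BCFU|=45/16, |ST|=83/16
  updated: d(BCFSTU,VZ)=29
7. join BCFSTU+VZ (d=29) ⇒ BCFSTUVZ; edges |BCFSTU|=45/16, |VZ|=7/2
final tree: ((((B:1,F:1):63/8,(C:7/2,U:7/2):43/8):45/16,(S:13/2,T:13/2):83/16):45/16,(V:11,Z:11):7/2)
total length: 1145/16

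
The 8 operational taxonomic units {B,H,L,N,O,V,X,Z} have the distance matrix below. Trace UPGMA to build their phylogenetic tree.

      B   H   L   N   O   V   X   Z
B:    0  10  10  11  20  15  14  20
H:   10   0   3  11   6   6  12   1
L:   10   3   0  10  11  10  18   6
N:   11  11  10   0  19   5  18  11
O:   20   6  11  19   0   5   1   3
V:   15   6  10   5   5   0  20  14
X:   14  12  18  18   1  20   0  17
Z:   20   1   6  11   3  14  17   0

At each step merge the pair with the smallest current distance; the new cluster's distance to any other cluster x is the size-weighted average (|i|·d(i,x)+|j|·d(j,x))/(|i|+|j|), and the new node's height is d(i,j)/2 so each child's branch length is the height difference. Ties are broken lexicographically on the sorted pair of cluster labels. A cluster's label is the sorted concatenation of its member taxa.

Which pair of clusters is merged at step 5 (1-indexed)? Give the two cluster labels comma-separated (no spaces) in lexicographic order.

HLZ,NV

iteration 1: select H,Z (d=1); attach at lengths (1/2, 1/2); label the merged cluster HZ
  updated: d(B,HZ)=15, d(HZ,L)=9/2, d(HZ,N)=11, d(HZ,O)=9/2, d(HZ,V)=10, d(HZ,X)=29/2
iteration 2: select O,X (d=1); attach at lengths (1/2, 1/2); label the merged cluster OX
  updated: d(B,OX)=17, d(HZ,OX)=19/2, d(L,OX)=29/2, d(N,OX)=37/2, d(OX,V)=25/2
iteration 3: select HZ,L (d=9/2); attach at lengths (7/4, 9/4); label the merged cluster HLZ
  updated: d(B,HLZ)=40/3, d(HLZ,N)=32/3, d(HLZ,OX)=67/6, d(HLZ,V)=10
iteration 4: select N,V (d=5); attach at lengths (5/2, 5/2); label the merged cluster NV
  updated: d(B,NV)=13, d(HLZ,NV)=31/3, d(NV,OX)=31/2
iteration 5: select HLZ,NV (d=31/3); attach at lengths (35/12, 8/3); label the merged cluster HLNVZ
  updated: d(B,HLNVZ)=66/5, d(HLNVZ,OX)=129/10
iteration 6: select HLNVZ,OX (d=129/10); attach at lengths (77/60, 119/20); label the merged cluster HLNOVXZ
  updated: d(B,HLNOVXZ)=100/7
iteration 7: select B,HLNOVXZ (d=100/7); attach at lengths (50/7, 97/140); label the merged cluster BHLNOVXZ
final tree: (B:50/7,((((H:1/2,Z:1/2):7/4,L:9/4):35/12,(N:5/2,V:5/2):8/3):77/60,(O:1/2,X:1/2):119/20):97/140)
total length: 6647/210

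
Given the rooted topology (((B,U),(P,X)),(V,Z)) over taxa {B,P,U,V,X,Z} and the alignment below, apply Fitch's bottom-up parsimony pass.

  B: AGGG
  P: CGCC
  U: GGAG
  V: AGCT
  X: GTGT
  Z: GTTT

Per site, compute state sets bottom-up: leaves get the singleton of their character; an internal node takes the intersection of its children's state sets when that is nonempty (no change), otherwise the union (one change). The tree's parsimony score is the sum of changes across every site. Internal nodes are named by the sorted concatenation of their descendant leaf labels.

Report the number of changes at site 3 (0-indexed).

2

BU@0: {A} ∪ {G} = {A,G} (union, +1)
PX@0: {C} ∪ {G} = {C,G} (union, +1)
BPUX@0: {A,G} ∩ {C,G} = {G} (intersection, +0)
VZ@0: {A} ∪ {G} = {A,G} (union, +1)
BPUVXZ@0: {G} ∩ {A,G} = {G} (intersection, +0)
BU@1: {G} ∩ {G} = {G} (intersection, +0)
PX@1: {G} ∪ {T} = {G,T} (union, +1)
BPUX@1: {G} ∩ {G,T} = {G} (intersection, +0)
VZ@1: {G} ∪ {T} = {G,T} (union, +1)
BPUVXZ@1: {G} ∩ {G,T} = {G} (intersection, +0)
BU@2: {G} ∪ {A} = {A,G} (union, +1)
PX@2: {C} ∪ {G} = {C,G} (union, +1)
BPUX@2: {A,G} ∩ {C,G} = {G} (intersection, +0)
VZ@2: {C} ∪ {T} = {C,T} (union, +1)
BPUVXZ@2: {G} ∪ {C,T} = {C,G,T} (union, +1)
BU@3: {G} ∩ {G} = {G} (intersection, +0)
PX@3: {C} ∪ {T} = {C,T} (union, +1)
BPUX@3: {G} ∪ {C,T} = {C,G,T} (union, +1)
VZ@3: {T} ∩ {T} = {T} (intersection, +0)
BPUVXZ@3: {C,G,T} ∩ {T} = {T} (intersection, +0)
per-site changes: [3, 2, 4, 2]; total = 11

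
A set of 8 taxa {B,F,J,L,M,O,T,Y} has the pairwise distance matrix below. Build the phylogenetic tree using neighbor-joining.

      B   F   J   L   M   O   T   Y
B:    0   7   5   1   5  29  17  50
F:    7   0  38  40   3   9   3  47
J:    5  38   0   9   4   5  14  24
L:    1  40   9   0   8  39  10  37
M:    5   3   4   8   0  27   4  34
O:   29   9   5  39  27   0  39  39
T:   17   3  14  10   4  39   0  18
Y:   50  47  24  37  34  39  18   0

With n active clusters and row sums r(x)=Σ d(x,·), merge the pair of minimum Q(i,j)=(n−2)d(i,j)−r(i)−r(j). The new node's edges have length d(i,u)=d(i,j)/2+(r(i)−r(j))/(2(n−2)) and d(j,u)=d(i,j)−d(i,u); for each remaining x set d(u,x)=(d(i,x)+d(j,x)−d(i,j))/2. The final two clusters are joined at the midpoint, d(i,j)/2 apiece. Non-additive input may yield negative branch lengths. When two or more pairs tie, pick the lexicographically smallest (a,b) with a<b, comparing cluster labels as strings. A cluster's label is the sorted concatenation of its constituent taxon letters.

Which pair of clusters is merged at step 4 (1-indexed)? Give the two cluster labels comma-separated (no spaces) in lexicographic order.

1. join F+O (d=9, Q=-280) ⇒ FO; edges |F|=7/6, |O|=47/6
  updated: d(B,FO)=27/2, d(FO,J)=17, d(FO,L)=35, d(FO,M)=21/2, d(FO,T)=33/2, d(FO,Y)=77/2
2. join T+Y (d=18, Q=-191) ⇒ TY; edges |T|=-16/5, |Y|=106/5
  updated: d(B,TY)=49/2, d(FO,TY)=37/2, d(J,TY)=10, d(L,TY)=29/2, d(M,TY)=10
3. join B+L (d=1, Q=-225/2) ⇒ BL; edges |B|=-29/16, |L|=45/16
  updated: d(BL,FO)=95/4, d(BL,J)=13/2, d(BL,M)=6, d(BL,TY)=19
4. join BL+J (d=13/2, Q=-293/4) ⇒ BJL; edges |BL|=149/24, |J|=7/24
  updated: d(BJL,FO)=137/8, d(BJL,M)=7/4, d(BJL,TY)=45/4
5. join BJL+M (d=7/4, Q=-391/8) ⇒ BJLM; edges |BJL|=91/32, |M|=-35/32
  updated: d(BJLM,FO)=207/16, d(BJLM,TY)=39/4
6. join BJLM+FO (d=207/16, Q=-659/16) ⇒ BFJLMO; edges |BJLM|=67/32, |FO|=347/32
  updated: d(BFJLMO,TY)=245/32
7. join BFJLMO+TY (d=245/32) ⇒ BFJLMOTY; edges |BFJLMO|=245/64, |TY|=245/64
final tree: (((((B:-29/16,L:45/16):149/24,J:7/24):91/32,M:-35/32):67/32,(F:7/6,O:47/6):347/32):245/64,(T:-16/5,Y:106/5):245/64)
total length: 1819/32

BL,J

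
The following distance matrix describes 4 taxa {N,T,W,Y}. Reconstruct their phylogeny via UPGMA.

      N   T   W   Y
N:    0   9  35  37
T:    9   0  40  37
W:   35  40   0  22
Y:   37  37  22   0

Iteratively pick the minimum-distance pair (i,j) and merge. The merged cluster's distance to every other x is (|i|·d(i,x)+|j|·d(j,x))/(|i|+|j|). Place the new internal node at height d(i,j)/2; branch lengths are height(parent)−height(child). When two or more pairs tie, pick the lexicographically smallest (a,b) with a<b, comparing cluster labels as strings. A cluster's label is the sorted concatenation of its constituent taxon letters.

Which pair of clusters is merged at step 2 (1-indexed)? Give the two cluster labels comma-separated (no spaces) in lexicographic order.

iteration 1: select N,T (d=9); attach at lengths (9/2, 9/2); label the merged cluster NT
  updated: d(NT,W)=75/2, d(NT,Y)=37
iteration 2: select W,Y (d=22); attach at lengths (11, 11); label the merged cluster WY
  updated: d(NT,WY)=149/4
iteration 3: select NT,WY (d=149/4); attach at lengths (113/8, 61/8); label the merged cluster NTWY
final tree: ((N:9/2,T:9/2):113/8,(W:11,Y:11):61/8)
total length: 211/4

W,Y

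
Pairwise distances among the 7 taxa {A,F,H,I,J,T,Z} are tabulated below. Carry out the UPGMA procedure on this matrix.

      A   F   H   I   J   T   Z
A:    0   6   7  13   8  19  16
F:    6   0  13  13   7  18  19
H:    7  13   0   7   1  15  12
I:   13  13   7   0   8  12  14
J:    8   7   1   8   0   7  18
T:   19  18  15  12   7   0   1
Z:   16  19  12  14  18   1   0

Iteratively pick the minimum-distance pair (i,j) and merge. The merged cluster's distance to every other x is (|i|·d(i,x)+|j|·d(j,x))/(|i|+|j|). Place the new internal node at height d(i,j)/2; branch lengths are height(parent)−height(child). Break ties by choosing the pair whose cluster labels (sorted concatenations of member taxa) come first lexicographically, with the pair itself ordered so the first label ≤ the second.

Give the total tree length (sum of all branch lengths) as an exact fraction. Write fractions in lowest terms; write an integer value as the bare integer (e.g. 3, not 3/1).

167/6

step 1: merge (H,J) at d=1; branch lengths H→1/2, J→1/2; new cluster HJ
  updated: d(A,HJ)=15/2, d(F,HJ)=10, d(HJ,I)=15/2, d(HJ,T)=11, d(HJ,Z)=15
step 2: merge (T,Z) at d=1; branch lengths T→1/2, Z→1/2; new cluster TZ
  updated: d(A,TZ)=35/2, d(F,TZ)=37/2, d(HJ,TZ)=13, d(I,TZ)=13
step 3: merge (A,F) at d=6; branch lengths A→3, F→3; new cluster AF
  updated: d(AF,HJ)=35/4, d(AF,I)=13, d(AF,TZ)=18
step 4: merge (HJ,I) at d=15/2; branch lengths HJ→13/4, I→15/4; new cluster HIJ
  updated: d(AF,HIJ)=61/6, d(HIJ,TZ)=13
step 5: merge (AF,HIJ) at d=61/6; branch lengths AF→25/12, HIJ→4/3; new cluster AFHIJ
  updated: d(AFHIJ,TZ)=15
step 6: merge (AFHIJ,TZ) at d=15; branch lengths AFHIJ→29/12, TZ→7; new cluster AFHIJTZ
final tree: (((A:3,F:3):25/12,((H:1/2,J:1/2):13/4,I:15/4):4/3):29/12,(T:1/2,Z:1/2):7)
total length: 167/6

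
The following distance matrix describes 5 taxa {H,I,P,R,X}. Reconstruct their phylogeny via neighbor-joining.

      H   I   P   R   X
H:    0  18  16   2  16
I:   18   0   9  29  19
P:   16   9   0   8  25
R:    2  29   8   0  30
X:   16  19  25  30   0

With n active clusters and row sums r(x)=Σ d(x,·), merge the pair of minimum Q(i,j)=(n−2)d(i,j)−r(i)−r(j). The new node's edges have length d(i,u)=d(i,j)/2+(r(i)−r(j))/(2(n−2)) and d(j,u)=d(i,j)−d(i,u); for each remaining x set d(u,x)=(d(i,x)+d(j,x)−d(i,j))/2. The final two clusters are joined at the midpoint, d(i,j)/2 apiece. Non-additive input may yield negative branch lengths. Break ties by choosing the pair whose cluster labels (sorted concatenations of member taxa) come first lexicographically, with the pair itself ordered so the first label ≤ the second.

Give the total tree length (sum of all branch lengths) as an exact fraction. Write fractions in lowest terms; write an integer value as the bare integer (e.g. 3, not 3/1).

293/8

iteration 1: select H,R (d=2, Q=-115); attach at lengths (-11/6, 23/6); label the merged cluster HR
  updated: d(HR,I)=45/2, d(HR,P)=11, d(HR,X)=22
iteration 2: select HR,P (d=11, Q=-157/2); attach at lengths (65/8, 23/8); label the merged cluster HPR
  updated: d(HPR,I)=41/4, d(HPR,X)=18
iteration 3: select HPR,I (d=41/4, Q=-189/4); attach at lengths (37/8, 45/8); label the merged cluster HIPR
  updated: d(HIPR,X)=107/8
iteration 4: select HIPR,X (d=107/8); attach at lengths (107/16, 107/16); label the merged cluster HIPRX
final tree: ((((H:-11/6,R:23/6):65/8,P:23/8):37/8,I:45/8):107/16,X:107/16)
total length: 293/8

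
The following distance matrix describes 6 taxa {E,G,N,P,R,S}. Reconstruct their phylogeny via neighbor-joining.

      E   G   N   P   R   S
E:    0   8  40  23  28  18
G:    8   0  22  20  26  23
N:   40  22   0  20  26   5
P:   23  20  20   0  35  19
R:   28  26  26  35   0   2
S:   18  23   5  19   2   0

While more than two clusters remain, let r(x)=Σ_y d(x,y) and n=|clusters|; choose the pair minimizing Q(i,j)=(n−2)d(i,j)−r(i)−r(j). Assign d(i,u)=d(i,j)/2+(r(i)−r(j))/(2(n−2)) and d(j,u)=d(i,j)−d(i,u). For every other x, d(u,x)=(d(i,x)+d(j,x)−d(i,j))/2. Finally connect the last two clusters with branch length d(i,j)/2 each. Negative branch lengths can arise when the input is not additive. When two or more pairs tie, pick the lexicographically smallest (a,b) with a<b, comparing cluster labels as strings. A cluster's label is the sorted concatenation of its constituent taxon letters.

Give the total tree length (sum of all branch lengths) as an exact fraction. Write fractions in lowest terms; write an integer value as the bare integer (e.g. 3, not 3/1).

iteration 1: select E,G (d=8, Q=-184); attach at lengths (25/4, 7/4); label the merged cluster EG
  updated: d(EG,N)=27, d(EG,P)=35/2, d(EG,R)=23, d(EG,S)=33/2
iteration 2: select EG,P (d=35/2, Q=-123); attach at lengths (15/2, 10); label the merged cluster EGP
  updated: d(EGP,N)=59/4, d(EGP,R)=81/4, d(EGP,S)=9
iteration 3: select EGP,N (d=59/4, Q=-241/4); attach at lengths (111/16, 125/16); label the merged cluster EGNP
  updated: d(EGNP,R)=63/4, d(EGNP,S)=-3/8
iteration 4: select EGNP,R (d=63/4, Q=-139/8); attach at lengths (107/16, 145/16); label the merged cluster EGNPR
  updated: d(EGNPR,S)=-113/16
iteration 5: select EGNPR,S (d=-113/16); attach at lengths (-113/32, -113/32); label the merged cluster EGNPRS
final tree: (((((E:25/4,G:7/4):15/2,P:10):111/16,N:125/16):107/16,R:145/16):-113/32,S:-113/32)
total length: 783/16

783/16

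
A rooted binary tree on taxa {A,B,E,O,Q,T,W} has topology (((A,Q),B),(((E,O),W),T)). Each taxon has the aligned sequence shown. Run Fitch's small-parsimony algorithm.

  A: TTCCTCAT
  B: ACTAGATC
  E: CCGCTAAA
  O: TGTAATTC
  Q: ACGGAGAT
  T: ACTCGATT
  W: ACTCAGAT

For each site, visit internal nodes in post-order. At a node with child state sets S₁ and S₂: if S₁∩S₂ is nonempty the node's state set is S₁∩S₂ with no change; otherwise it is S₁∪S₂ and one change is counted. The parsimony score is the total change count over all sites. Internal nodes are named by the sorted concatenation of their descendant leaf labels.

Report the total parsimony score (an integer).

AQ@0: {T} ∪ {A} = {A,T} (union, +1)
ABQ@0: {A,T} ∩ {A} = {A} (intersection, +0)
EO@0: {C} ∪ {T} = {C,T} (union, +1)
EOW@0: {C,T} ∪ {A} = {A,C,T} (union, +1)
EOTW@0: {A,C,T} ∩ {A} = {A} (intersection, +0)
ABEOQTW@0: {A} ∩ {A} = {A} (intersection, +0)
AQ@1: {T} ∪ {C} = {C,T} (union, +1)
ABQ@1: {C,T} ∩ {C} = {C} (intersection, +0)
EO@1: {C} ∪ {G} = {C,G} (union, +1)
EOW@1: {C,G} ∩ {C} = {C} (intersection, +0)
EOTW@1: {C} ∩ {C} = {C} (intersection, +0)
ABEOQTW@1: {C} ∩ {C} = {C} (intersection, +0)
AQ@2: {C} ∪ {G} = {C,G} (union, +1)
ABQ@2: {C,G} ∪ {T} = {C,G,T} (union, +1)
EO@2: {G} ∪ {T} = {G,T} (union, +1)
EOW@2: {G,T} ∩ {T} = {T} (intersection, +0)
EOTW@2: {T} ∩ {T} = {T} (intersection, +0)
ABEOQTW@2: {C,G,T} ∩ {T} = {T} (intersection, +0)
AQ@3: {C} ∪ {G} = {C,G} (union, +1)
ABQ@3: {C,G} ∪ {A} = {A,C,G} (union, +1)
EO@3: {C} ∪ {A} = {A,C} (union, +1)
EOW@3: {A,C} ∩ {C} = {C} (intersection, +0)
EOTW@3: {C} ∩ {C} = {C} (intersection, +0)
ABEOQTW@3: {A,C,G} ∩ {C} = {C} (intersection, +0)
AQ@4: {T} ∪ {A} = {A,T} (union, +1)
ABQ@4: {A,T} ∪ {G} = {A,G,T} (union, +1)
EO@4: {T} ∪ {A} = {A,T} (union, +1)
EOW@4: {A,T} ∩ {A} = {A} (intersection, +0)
EOTW@4: {A} ∪ {G} = {A,G} (union, +1)
ABEOQTW@4: {A,G,T} ∩ {A,G} = {A,G} (intersection, +0)
AQ@5: {C} ∪ {G} = {C,G} (union, +1)
ABQ@5: {C,G} ∪ {A} = {A,C,G} (union, +1)
EO@5: {A} ∪ {T} = {A,T} (union, +1)
EOW@5: {A,T} ∪ {G} = {A,G,T} (union, +1)
EOTW@5: {A,G,T} ∩ {A} = {A} (intersection, +0)
ABEOQTW@5: {A,C,G} ∩ {A} = {A} (intersection, +0)
AQ@6: {A} ∩ {A} = {A} (intersection, +0)
ABQ@6: {A} ∪ {T} = {A,T} (union, +1)
EO@6: {A} ∪ {T} = {A,T} (union, +1)
EOW@6: {A,T} ∩ {A} = {A} (intersection, +0)
EOTW@6: {A} ∪ {T} = {A,T} (union, +1)
ABEOQTW@6: {A,T} ∩ {A,T} = {A,T} (intersection, +0)
AQ@7: {T} ∩ {T} = {T} (intersection, +0)
ABQ@7: {T} ∪ {C} = {C,T} (union, +1)
EO@7: {A} ∪ {C} = {A,C} (union, +1)
EOW@7: {A,C} ∪ {T} = {A,C,T} (union, +1)
EOTW@7: {A,C,T} ∩ {T} = {T} (intersection, +0)
ABEOQTW@7: {C,T} ∩ {T} = {T} (intersection, +0)
per-site changes: [3, 2, 3, 3, 4, 4, 3, 3]; total = 25

25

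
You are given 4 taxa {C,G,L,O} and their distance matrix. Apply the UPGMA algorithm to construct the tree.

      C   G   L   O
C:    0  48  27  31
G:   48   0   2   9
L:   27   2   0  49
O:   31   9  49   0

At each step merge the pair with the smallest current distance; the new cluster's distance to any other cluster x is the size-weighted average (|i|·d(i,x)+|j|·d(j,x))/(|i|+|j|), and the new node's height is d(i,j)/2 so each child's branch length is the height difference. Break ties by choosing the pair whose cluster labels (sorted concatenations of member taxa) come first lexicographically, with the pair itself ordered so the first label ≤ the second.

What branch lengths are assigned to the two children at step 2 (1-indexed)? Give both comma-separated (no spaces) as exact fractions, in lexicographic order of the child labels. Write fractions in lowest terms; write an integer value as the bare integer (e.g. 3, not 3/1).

1. join G+L (d=2) ⇒ GL; edges |G|=1, |L|=1
  updated: d(C,GL)=75/2, d(GL,O)=29
2. join GL+O (d=29) ⇒ GLO; edges |GL|=27/2, |O|=29/2
  updated: d(C,GLO)=106/3
3. join C+GLO (d=106/3) ⇒ CGLO; edges |C|=53/3, |GLO|=19/6
final tree: (C:53/3,((G:1,L:1):27/2,O:29/2):19/6)
total length: 305/6

27/2,29/2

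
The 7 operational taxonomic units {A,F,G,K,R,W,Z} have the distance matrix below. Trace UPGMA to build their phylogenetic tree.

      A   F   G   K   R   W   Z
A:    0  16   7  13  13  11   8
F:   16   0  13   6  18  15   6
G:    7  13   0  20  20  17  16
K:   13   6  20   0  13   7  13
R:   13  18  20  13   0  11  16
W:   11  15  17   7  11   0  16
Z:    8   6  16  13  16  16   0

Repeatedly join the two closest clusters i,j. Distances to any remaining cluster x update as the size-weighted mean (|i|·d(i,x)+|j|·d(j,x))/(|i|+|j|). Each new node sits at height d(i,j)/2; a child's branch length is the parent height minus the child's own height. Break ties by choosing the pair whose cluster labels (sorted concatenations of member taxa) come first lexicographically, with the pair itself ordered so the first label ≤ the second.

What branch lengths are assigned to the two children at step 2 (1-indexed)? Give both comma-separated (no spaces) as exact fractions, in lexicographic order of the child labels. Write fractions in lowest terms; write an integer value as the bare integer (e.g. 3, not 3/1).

iteration 1: select F,K (d=6); attach at lengths (3, 3); label the merged cluster FK
  updated: d(A,FK)=29/2, d(FK,G)=33/2, d(FK,R)=31/2, d(FK,W)=11, d(FK,Z)=19/2
iteration 2: select A,G (d=7); attach at lengths (7/2, 7/2); label the merged cluster AG
  updated: d(AG,FK)=31/2, d(AG,R)=33/2, d(AG,W)=14, d(AG,Z)=12
iteration 3: select FK,Z (d=19/2); attach at lengths (7/4, 19/4); label the merged cluster FKZ
  updated: d(AG,FKZ)=43/3, d(FKZ,R)=47/3, d(FKZ,W)=38/3
iteration 4: select R,W (d=11); attach at lengths (11/2, 11/2); label the merged cluster RW
  updated: d(AG,RW)=61/4, d(FKZ,RW)=85/6
iteration 5: select FKZ,RW (d=85/6); attach at lengths (7/3, 19/12); label the merged cluster FKRWZ
  updated: d(AG,FKRWZ)=147/10
iteration 6: select AG,FKRWZ (d=147/10); attach at lengths (77/20, 4/15); label the merged cluster AFGKRWZ
final tree: ((A:7/2,G:7/2):77/20,(((F:3,K:3):7/4,Z:19/4):7/3,(R:11/2,W:11/2):19/12):4/15)
total length: 578/15

7/2,7/2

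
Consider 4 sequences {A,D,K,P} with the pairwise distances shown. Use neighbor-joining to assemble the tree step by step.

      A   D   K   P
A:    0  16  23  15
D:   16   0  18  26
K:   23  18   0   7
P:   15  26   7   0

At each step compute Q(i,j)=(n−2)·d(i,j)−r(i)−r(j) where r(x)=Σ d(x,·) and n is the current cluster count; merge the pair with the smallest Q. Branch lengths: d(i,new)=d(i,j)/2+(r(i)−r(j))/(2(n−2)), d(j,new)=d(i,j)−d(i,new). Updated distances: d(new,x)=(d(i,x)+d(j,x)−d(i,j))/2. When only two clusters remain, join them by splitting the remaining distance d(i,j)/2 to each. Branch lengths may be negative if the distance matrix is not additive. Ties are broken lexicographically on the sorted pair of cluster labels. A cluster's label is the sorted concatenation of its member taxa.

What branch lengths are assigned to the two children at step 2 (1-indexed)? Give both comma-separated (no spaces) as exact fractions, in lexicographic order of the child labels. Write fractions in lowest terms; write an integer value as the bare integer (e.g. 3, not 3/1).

1. join A+D (d=16, Q=-82) ⇒ AD; edges |A|=13/2, |D|=19/2
  updated: d(AD,K)=25/2, d(AD,P)=25/2
2. join AD+K (d=25/2, Q=-32) ⇒ ADK; edges |AD|=9, |K|=7/2
  updated: d(ADK,P)=7/2
3. join ADK+P (d=7/2) ⇒ ADKP; edges |ADK|=7/4, |P|=7/4
final tree: (((A:13/2,D:19/2):9,K:7/2):7/4,P:7/4)
total length: 32

9,7/2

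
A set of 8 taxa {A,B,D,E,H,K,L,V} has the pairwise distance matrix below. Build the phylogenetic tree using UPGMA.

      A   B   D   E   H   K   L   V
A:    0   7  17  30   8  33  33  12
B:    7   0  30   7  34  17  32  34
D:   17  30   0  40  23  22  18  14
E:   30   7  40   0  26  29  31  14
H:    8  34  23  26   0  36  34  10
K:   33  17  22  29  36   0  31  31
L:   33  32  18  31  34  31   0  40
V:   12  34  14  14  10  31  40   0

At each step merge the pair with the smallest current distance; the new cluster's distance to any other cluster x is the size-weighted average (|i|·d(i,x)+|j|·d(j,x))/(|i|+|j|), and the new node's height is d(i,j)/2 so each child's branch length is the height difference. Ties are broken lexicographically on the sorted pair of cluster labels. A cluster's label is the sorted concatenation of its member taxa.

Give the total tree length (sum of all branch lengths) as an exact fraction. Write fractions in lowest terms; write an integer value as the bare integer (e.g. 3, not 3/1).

80

step 1: merge (A,B) at d=7; branch lengths A→7/2, B→7/2; new cluster AB
  updated: d(AB,D)=47/2, d(AB,E)=37/2, d(AB,H)=21, d(AB,K)=25, d(AB,L)=65/2, d(AB,V)=23
step 2: merge (H,V) at d=10; branch lengths H→5, V→5; new cluster HV
  updated: d(AB,HV)=22, d(D,HV)=37/2, d(E,HV)=20, d(HV,K)=67/2, d(HV,L)=37
step 3: merge (D,L) at d=18; branch lengths D→9, L→9; new cluster DL
  updated: d(AB,DL)=28, d(DL,E)=71/2, d(DL,HV)=111/4, d(DL,K)=53/2
step 4: merge (AB,E) at d=37/2; branch lengths AB→23/4, E→37/4; new cluster ABE
  updated: d(ABE,DL)=61/2, d(ABE,HV)=64/3, d(ABE,K)=79/3
step 5: merge (ABE,HV) at d=64/3; branch lengths ABE→17/12, HV→17/3; new cluster ABEHV
  updated: d(ABEHV,DL)=147/5, d(ABEHV,K)=146/5
step 6: merge (DL,K) at d=53/2; branch lengths DL→17/4, K→53/4; new cluster DKL
  updated: d(ABEHV,DKL)=88/3
step 7: merge (ABEHV,DKL) at d=88/3; branch lengths ABEHV→4, DKL→17/12; new cluster ABDEHKLV
final tree: ((((A:7/2,B:7/2):23/4,E:37/4):17/12,(H:5,V:5):17/3):4,((D:9,L:9):17/4,K:53/4):17/12)
total length: 80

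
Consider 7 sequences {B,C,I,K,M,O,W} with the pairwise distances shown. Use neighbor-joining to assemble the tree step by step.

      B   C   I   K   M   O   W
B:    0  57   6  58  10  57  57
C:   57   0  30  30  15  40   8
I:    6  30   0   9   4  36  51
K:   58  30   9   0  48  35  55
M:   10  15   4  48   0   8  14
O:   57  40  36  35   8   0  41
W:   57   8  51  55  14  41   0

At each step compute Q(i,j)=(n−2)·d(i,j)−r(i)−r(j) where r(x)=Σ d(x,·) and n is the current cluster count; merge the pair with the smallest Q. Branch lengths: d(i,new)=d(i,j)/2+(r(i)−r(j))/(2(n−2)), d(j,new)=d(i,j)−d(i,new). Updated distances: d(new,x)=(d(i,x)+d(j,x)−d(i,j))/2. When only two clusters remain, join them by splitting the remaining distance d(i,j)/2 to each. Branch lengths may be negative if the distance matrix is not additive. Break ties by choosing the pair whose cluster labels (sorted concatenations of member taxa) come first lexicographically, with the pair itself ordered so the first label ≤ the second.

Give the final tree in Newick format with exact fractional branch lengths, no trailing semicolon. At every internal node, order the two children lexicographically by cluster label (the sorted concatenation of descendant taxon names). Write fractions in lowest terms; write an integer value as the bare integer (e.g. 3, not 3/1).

iteration 1: select C,W (d=8, Q=-366); attach at lengths (-3/5, 43/5); label the merged cluster CW
  updated: d(B,CW)=53, d(CW,I)=73/2, d(CW,K)=77/2, d(CW,M)=21/2, d(CW,O)=73/2
iteration 2: select B,I (d=6, Q=-503/2); attach at lengths (233/16, -137/16); label the merged cluster BI
  updated: d(BI,CW)=167/4, d(BI,K)=61/2, d(BI,M)=4, d(BI,O)=87/2
iteration 3: select BI,K (d=61/2, Q=-721/4); attach at lengths (79/8, 165/8); label the merged cluster BIK
  updated: d(BIK,CW)=199/8, d(BIK,M)=43/4, d(BIK,O)=24
iteration 4: select BIK,CW (d=199/8, Q=-327/4); attach at lengths (75/8, 31/2); label the merged cluster BCIKW
  updated: d(BCIKW,M)=-29/16, d(BCIKW,O)=285/16
iteration 5: select BCIKW,M (d=-29/16, Q=-24); attach at lengths (4, -93/16); label the merged cluster BCIKMW
  updated: d(BCIKMW,O)=221/16
iteration 6: select BCIKMW,O (d=221/16); attach at lengths (221/32, 221/32); label the merged cluster BCIKMOW
final tree: (((((B:233/16,I:-137/16):79/8,K:165/8):75/8,(C:-3/5,W:43/5):31/2):4,M:-93/16):221/32,O:221/32)
total length: 651/8

(((((B:233/16,I:-137/16):79/8,K:165/8):75/8,(C:-3/5,W:43/5):31/2):4,M:-93/16):221/32,O:221/32)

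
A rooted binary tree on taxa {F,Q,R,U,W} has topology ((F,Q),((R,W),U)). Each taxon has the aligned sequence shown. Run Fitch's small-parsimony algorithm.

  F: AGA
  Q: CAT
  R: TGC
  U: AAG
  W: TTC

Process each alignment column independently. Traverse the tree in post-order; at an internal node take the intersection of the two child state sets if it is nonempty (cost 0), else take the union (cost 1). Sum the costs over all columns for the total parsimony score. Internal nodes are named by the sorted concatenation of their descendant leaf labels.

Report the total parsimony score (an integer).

[col 0] FQ: children F:{A}, Q:{C} ∪→ {A,C}; cost 1
[col 0] RW: children R:{T}, W:{T} ∩→ {T}; cost 0
[col 0] RUW: children RW:{T}, U:{A} ∪→ {A,T}; cost 1
[col 0] FQRUW: children FQ:{A,C}, RUW:{A,T} ∩→ {A}; cost 0
[col 1] FQ: children F:{G}, Q:{A} ∪→ {A,G}; cost 1
[col 1] RW: children R:{G}, W:{T} ∪→ {G,T}; cost 1
[col 1] RUW: children RW:{G,T}, U:{A} ∪→ {A,G,T}; cost 1
[col 1] FQRUW: children FQ:{A,G}, RUW:{A,G,T} ∩→ {A,G}; cost 0
[col 2] FQ: children F:{A}, Q:{T} ∪→ {A,T}; cost 1
[col 2] RW: children R:{C}, W:{C} ∩→ {C}; cost 0
[col 2] RUW: children RW:{C}, U:{G} ∪→ {C,G}; cost 1
[col 2] FQRUW: children FQ:{A,T}, RUW:{C,G} ∪→ {A,C,G,T}; cost 1
per-site changes: [2, 3, 3]; total = 8

8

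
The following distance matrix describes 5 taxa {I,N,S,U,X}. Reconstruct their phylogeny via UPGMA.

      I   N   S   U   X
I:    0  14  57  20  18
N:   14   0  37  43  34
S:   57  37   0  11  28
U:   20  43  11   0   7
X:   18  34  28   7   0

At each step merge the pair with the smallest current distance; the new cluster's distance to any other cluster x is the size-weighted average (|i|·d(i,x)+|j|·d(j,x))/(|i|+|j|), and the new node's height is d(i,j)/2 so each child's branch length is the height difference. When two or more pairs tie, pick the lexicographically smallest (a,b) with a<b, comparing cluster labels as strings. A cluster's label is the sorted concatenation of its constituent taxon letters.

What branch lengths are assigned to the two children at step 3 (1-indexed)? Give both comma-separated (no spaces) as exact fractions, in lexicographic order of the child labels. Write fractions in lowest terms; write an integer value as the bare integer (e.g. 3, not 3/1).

iteration 1: select U,X (d=7); attach at lengths (7/2, 7/2); label the merged cluster UX
  updated: d(I,UX)=19, d(N,UX)=77/2, d(S,UX)=39/2
iteration 2: select I,N (d=14); attach at lengths (7, 7); label the merged cluster IN
  updated: d(IN,S)=47, d(IN,UX)=115/4
iteration 3: select S,UX (d=39/2); attach at lengths (39/4, 25/4); label the merged cluster SUX
  updated: d(IN,SUX)=209/6
iteration 4: select IN,SUX (d=209/6); attach at lengths (125/12, 23/3); label the merged cluster INSUX
final tree: ((I:7,N:7):125/12,(S:39/4,(U:7/2,X:7/2):25/4):23/3)
total length: 661/12

39/4,25/4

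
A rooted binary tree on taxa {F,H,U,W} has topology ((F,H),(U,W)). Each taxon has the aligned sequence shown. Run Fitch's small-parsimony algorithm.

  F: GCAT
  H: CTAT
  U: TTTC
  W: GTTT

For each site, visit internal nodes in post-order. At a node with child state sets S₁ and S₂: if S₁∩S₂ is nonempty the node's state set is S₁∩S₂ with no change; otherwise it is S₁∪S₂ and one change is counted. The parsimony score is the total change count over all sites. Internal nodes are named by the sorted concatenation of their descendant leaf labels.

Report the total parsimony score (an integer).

5

FH@0: {G} ∪ {C} = {C,G} (union, +1)
UW@0: {T} ∪ {G} = {G,T} (union, +1)
FHUW@0: {C,G} ∩ {G,T} = {G} (intersection, +0)
FH@1: {C} ∪ {T} = {C,T} (union, +1)
UW@1: {T} ∩ {T} = {T} (intersection, +0)
FHUW@1: {C,T} ∩ {T} = {T} (intersection, +0)
FH@2: {A} ∩ {A} = {A} (intersection, +0)
UW@2: {T} ∩ {T} = {T} (intersection, +0)
FHUW@2: {A} ∪ {T} = {A,T} (union, +1)
FH@3: {T} ∩ {T} = {T} (intersection, +0)
UW@3: {C} ∪ {T} = {C,T} (union, +1)
FHUW@3: {T} ∩ {C,T} = {T} (intersection, +0)
per-site changes: [2, 1, 1, 1]; total = 5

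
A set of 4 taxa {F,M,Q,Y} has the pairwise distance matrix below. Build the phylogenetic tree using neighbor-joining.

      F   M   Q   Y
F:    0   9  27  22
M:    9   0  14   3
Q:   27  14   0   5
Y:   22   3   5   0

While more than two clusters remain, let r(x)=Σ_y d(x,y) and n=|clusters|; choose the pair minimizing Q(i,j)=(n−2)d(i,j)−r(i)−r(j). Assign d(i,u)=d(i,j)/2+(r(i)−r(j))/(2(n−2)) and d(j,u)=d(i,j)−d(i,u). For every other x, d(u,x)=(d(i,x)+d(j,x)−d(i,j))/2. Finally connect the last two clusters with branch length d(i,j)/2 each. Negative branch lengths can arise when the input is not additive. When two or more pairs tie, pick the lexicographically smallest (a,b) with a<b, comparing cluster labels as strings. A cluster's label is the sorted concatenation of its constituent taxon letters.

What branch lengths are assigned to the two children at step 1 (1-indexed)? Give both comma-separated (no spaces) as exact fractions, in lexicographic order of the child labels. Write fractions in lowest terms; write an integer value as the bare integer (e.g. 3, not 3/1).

25/2,-7/2

step 1: merge (F,M) at d=9, Q=-66; branch lengths F→25/2, M→-7/2; new cluster FM
  updated: d(FM,Q)=16, d(FM,Y)=8
step 2: merge (FM,Q) at d=16, Q=-29; branch lengths FM→19/2, Q→13/2; new cluster FMQ
  updated: d(FMQ,Y)=-3/2
step 3: merge (FMQ,Y) at d=-3/2; branch lengths FMQ→-3/4, Y→-3/4; new cluster FMQY
final tree: (((F:25/2,M:-7/2):19/2,Q:13/2):-3/4,Y:-3/4)
total length: 47/2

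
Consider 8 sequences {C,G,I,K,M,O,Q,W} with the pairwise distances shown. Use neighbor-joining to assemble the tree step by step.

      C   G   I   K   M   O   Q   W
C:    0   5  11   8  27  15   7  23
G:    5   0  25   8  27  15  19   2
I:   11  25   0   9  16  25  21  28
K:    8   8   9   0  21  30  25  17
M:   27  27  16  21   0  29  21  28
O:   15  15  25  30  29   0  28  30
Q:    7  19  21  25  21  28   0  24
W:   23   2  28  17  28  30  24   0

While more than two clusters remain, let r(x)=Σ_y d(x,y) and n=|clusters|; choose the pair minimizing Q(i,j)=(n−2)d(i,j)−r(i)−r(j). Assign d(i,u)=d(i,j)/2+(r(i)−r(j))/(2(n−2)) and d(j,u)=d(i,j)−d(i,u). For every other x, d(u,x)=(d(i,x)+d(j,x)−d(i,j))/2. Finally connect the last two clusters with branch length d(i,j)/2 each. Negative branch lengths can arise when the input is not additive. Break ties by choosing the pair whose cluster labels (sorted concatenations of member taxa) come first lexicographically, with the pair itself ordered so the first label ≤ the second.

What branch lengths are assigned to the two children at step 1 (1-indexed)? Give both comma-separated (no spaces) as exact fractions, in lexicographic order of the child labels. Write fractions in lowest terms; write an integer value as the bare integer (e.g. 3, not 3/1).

1. join G+W (d=2, Q=-241) ⇒ GW; edges |G|=-13/4, |W|=21/4
  updated: d(C,GW)=13, d(GW,I)=51/2, d(GW,K)=23/2, d(GW,M)=53/2, d(GW,O)=43/2, d(GW,Q)=41/2
2. join C+Q (d=7, Q=-337/2) ⇒ CQ; edges |C|=-13/20, |Q|=153/20
  updated: d(CQ,GW)=53/4, d(CQ,I)=25/2, d(CQ,K)=13, d(CQ,M)=41/2, d(CQ,O)=18
3. join I+M (d=16, Q=-137) ⇒ IM; edges |I|=39/8, |M|=89/8
  updated: d(CQ,IM)=17/2, d(GW,IM)=18, d(IM,K)=7, d(IM,O)=19
4. join IM+K (d=7, Q=-93) ⇒ IKM; edges |IM|=2, |K|=5
  updated: d(CQ,IKM)=29/4, d(GW,IKM)=45/4, d(IKM,O)=21
5. join CQ+IKM (d=29/4, Q=-127/2) ⇒ CIKMQ; edges |CQ|=27/8, |IKM|=31/8
  updated: d(CIKMQ,GW)=69/8, d(CIKMQ,O)=127/8
6. join CIKMQ+GW (d=69/8, Q=-46) ⇒ CGIKMQW; edges |CIKMQ|=3/2, |GW|=57/8
  updated: d(CGIKMQW,O)=115/8
7. join CGIKMQW+O (d=115/8) ⇒ CGIKMOQW; edges |CGIKMQW|=115/16, |O|=115/16
final tree: ((((C:-13/20,Q:153/20):27/8,((I:39/8,M:89/8):2,K:5):31/8):3/2,(G:-13/4,W:21/4):57/8):115/16,O:115/16)
total length: 249/4

-13/4,21/4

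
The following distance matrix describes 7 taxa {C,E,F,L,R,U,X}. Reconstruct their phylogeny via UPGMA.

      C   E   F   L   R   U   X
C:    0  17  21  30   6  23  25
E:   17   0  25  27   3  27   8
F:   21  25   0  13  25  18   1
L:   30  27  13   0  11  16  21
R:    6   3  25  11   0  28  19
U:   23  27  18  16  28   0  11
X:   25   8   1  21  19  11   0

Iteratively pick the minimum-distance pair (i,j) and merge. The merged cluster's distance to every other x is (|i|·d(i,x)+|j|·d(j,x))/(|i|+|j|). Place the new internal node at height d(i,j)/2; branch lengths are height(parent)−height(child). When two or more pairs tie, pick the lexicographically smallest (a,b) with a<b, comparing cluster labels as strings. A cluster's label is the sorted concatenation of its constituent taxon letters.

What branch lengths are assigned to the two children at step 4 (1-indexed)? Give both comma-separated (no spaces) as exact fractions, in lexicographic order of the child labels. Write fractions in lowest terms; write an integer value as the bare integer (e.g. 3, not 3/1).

27/4,29/4

step 1: merge (F,X) at d=1; branch lengths F→1/2, X→1/2; new cluster FX
  updated: d(C,FX)=23, d(E,FX)=33/2, d(FX,L)=17, d(FX,R)=22, d(FX,U)=29/2
step 2: merge (E,R) at d=3; branch lengths E→3/2, R→3/2; new cluster ER
  updated: d(C,ER)=23/2, d(ER,FX)=77/4, d(ER,L)=19, d(ER,U)=55/2
step 3: merge (C,ER) at d=23/2; branch lengths C→23/4, ER→17/4; new cluster CER
  updated: d(CER,FX)=41/2, d(CER,L)=68/3, d(CER,U)=26
step 4: merge (FX,U) at d=29/2; branch lengths FX→27/4, U→29/4; new cluster FUX
  updated: d(CER,FUX)=67/3, d(FUX,L)=50/3
step 5: merge (FUX,L) at d=50/3; branch lengths FUX→13/12, L→25/3; new cluster FLUX
  updated: d(CER,FLUX)=269/12
step 6: merge (CER,FLUX) at d=269/12; branch lengths CER→131/24, FLUX→23/8; new cluster CEFLRUX
final tree: ((C:23/4,(E:3/2,R:3/2):17/4):131/24,(((F:1/2,X:1/2):27/4,U:29/4):13/12,L:25/3):23/8)
total length: 183/4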